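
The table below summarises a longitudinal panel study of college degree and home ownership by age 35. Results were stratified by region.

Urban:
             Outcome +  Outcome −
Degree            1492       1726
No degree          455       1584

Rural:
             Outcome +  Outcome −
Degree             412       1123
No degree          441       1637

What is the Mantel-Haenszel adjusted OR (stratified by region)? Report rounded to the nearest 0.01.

OR_MH = Σ(aᵢdᵢ/nᵢ) / Σ(bᵢcᵢ/nᵢ), where nᵢ is the stratum total.
Stratum 1 (Urban): n = 5257; a·d/n = 1492·1584/5257 = 449.5583; b·c/n = 1726·455/5257 = 149.3875
Stratum 2 (Rural): n = 3613; a·d/n = 412·1637/3613 = 186.6715; b·c/n = 1123·441/3613 = 137.0725
OR_MH = (449.5583 + 186.6715) / (149.3875 + 137.0725) = 636.2298 / 286.4600 = 2.22101

2.22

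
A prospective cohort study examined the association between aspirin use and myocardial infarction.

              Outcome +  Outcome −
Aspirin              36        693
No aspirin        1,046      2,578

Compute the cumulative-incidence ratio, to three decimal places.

Cells: a = 36, b = 693, c = 1046, d = 2578.
Risk in exposed = 36/729 = 0.04938; risk in unexposed = 1046/3624 = 0.28863.
RR = 0.04938 / 0.28863 = 0.17109
The risk is 83% lower among the exposed than among the unexposed.

0.171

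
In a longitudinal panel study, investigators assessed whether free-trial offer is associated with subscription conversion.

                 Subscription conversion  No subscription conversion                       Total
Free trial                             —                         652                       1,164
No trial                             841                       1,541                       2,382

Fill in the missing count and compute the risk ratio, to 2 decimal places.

1.25

The missing cell is in the exposed row: 1164 − 652 = 512.
So a = 512, b = 652, c = 841, d = 1541.
RR = [a/(a+b)] / [c/(c+d)] = (512/1164) / (841/2382) = 0.43986/0.35306 = 1.24584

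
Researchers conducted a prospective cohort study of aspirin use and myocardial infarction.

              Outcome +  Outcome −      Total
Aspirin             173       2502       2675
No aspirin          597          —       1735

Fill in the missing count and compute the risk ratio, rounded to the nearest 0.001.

The missing cell is in the unexposed row: 1735 − 597 = 1138.
So a = 173, b = 2502, c = 597, d = 1138.
RR = [a/(a+b)] / [c/(c+d)] = (173/2675) / (597/1735) = 0.06467/0.34409 = 0.18795

0.188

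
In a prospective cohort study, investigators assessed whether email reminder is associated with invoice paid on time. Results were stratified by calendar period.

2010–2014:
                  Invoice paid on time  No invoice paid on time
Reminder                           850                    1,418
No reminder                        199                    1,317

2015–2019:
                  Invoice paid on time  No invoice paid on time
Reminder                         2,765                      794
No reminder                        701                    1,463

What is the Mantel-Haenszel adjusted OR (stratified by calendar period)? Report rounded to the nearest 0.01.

OR_MH = Σ(aᵢdᵢ/nᵢ) / Σ(bᵢcᵢ/nᵢ), where nᵢ is the stratum total.
Stratum 1 (2010–2014): n = 3784; a·d/n = 850·1317/3784 = 295.8377; b·c/n = 1418·199/3784 = 74.5724
Stratum 2 (2015–2019): n = 5723; a·d/n = 2765·1463/5723 = 706.8312; b·c/n = 794·701/5723 = 97.2556
OR_MH = (295.8377 + 706.8312) / (74.5724 + 97.2556) = 1002.6689 / 171.8280 = 5.83530

5.84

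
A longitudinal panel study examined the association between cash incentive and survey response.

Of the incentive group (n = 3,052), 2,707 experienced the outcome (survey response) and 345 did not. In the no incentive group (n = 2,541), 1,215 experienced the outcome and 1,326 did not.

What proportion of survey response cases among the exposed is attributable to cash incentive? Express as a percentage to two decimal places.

46.09

From the description: a = 2707, b = 345, c = 1215, d = 1326.
Risk in exposed = 2707/3052 = 0.88696; risk in unexposed = 1215/2541 = 0.47816.
RR = 0.88696/0.47816 = 1.85495
AR% = (RR − 1)/RR × 100 = (1.85495 − 1)/1.85495 × 100 = 46.0902%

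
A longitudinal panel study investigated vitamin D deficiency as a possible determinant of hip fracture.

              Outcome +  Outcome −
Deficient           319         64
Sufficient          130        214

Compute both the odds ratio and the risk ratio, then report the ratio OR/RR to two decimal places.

Cells: a = 319, b = 64, c = 130, d = 214.
OR = (319·214)/(64·130) = 68266/8320 = 8.20505
Risk in exposed = 319/383 = 0.83290; risk in unexposed = 130/344 = 0.37791; RR = 2.20398
OR/RR = 8.20505 / 2.20398 = 3.72284
The outcome is not rare, so the OR lies further from 1 than the RR.

3.72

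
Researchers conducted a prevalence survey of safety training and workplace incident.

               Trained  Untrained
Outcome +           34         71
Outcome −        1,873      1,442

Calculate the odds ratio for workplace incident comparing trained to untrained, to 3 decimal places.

0.369

Reading the table with exposure as columns: a = 34 (Trained, case), b = 1873 (Trained, non-case), c = 71 (Untrained, case), d = 1442.
OR = (a·d)/(b·c) = (34 × 1442) / (1873 × 71) = 49028 / 132983 = 0.36868
Exposure is associated with lower odds of workplace incident (OR = 0.37 < 1).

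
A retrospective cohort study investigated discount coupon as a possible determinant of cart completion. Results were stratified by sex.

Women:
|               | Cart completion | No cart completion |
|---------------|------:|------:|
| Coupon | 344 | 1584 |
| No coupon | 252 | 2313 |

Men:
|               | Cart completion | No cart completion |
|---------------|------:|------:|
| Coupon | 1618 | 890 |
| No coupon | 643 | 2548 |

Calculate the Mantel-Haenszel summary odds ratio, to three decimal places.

4.758

OR_MH = Σ(aᵢdᵢ/nᵢ) / Σ(bᵢcᵢ/nᵢ), where nᵢ is the stratum total.
Stratum 1 (Women): n = 4493; a·d/n = 344·2313/4493 = 177.0915; b·c/n = 1584·252/4493 = 88.8422
Stratum 2 (Men): n = 5699; a·d/n = 1618·2548/5699 = 723.4013; b·c/n = 890·643/5699 = 100.4159
OR_MH = (177.0915 + 723.4013) / (88.8422 + 100.4159) = 900.4928 / 189.2581 = 4.75802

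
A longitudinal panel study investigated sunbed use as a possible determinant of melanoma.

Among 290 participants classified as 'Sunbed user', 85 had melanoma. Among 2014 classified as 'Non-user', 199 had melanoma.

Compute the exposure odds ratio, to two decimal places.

3.78

From the description: a = 85, b = 205, c = 199, d = 1815.
OR = (a·d)/(b·c) = (85 × 1815) / (205 × 199) = 154275 / 40795 = 3.78171
The odds of melanoma are about 3.78 times as high in the sunbed user group.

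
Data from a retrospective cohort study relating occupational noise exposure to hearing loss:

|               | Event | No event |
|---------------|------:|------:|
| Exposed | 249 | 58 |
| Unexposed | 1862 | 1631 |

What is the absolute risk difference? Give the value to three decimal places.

Cells: a = 249, b = 58, c = 1862, d = 1631.
Risk in exposed = 249/307 = 0.811075; risk in unexposed = 1862/3493 = 0.533066.
Risk difference = 0.811075 − 0.533066 = 0.278009

0.278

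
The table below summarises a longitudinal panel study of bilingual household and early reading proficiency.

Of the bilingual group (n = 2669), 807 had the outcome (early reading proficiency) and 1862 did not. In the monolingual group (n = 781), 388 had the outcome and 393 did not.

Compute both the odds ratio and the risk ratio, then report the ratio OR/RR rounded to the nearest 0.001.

From the description: a = 807, b = 1862, c = 388, d = 393.
OR = (807·393)/(1862·388) = 317151/722456 = 0.43899
Risk in exposed = 807/2669 = 0.30236; risk in unexposed = 388/781 = 0.49680; RR = 0.60862
OR/RR = 0.43899 / 0.60862 = 0.72129
The outcome is not rare, so the OR lies further from 1 than the RR.

0.721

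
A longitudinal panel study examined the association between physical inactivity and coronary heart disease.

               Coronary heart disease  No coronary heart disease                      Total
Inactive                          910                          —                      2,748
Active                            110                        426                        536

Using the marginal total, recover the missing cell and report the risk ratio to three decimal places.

The missing cell is in the exposed row: 2748 − 910 = 1838.
So a = 910, b = 1838, c = 110, d = 426.
RR = [a/(a+b)] / [c/(c+d)] = (910/2748) / (110/536) = 0.33115/0.20522 = 1.61360

1.614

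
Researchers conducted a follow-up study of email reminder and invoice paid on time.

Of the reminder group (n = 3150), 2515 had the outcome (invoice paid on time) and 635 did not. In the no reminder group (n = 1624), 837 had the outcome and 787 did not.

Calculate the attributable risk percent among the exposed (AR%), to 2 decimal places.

35.45

From the description: a = 2515, b = 635, c = 837, d = 787.
Risk in exposed = 2515/3150 = 0.79841; risk in unexposed = 837/1624 = 0.51539.
RR = 0.79841/0.51539 = 1.54913
AR% = (RR − 1)/RR × 100 = (1.54913 − 1)/1.54913 × 100 = 35.4477%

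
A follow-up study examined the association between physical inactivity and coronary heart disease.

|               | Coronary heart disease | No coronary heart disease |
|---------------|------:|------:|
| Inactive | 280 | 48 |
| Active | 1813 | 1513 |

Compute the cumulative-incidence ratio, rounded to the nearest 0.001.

1.566

Cells: a = 280, b = 48, c = 1813, d = 1513.
Risk in exposed = 280/328 = 0.85366; risk in unexposed = 1813/3326 = 0.54510.
RR = 0.85366 / 0.54510 = 1.56606
The risk among the exposed is 1.57 times that among the unexposed.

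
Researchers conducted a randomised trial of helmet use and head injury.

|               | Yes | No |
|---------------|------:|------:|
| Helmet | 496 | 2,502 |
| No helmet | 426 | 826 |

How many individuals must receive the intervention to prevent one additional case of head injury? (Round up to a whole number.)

6

Risk in treated group = 496/2998 = 0.16544; risk in control = 426/1252 = 0.34026.
Absolute risk reduction = 0.34026 − 0.16544 = 0.17481
NNT = 1 / ARR = 1 / 0.17481 = 5.720 → round up → 6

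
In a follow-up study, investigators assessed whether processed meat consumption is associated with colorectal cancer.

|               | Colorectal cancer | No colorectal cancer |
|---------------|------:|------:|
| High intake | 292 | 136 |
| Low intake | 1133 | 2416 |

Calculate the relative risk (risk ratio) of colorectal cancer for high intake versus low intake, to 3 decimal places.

Cells: a = 292, b = 136, c = 1133, d = 2416.
Risk in exposed = 292/428 = 0.68224; risk in unexposed = 1133/3549 = 0.31924.
RR = 0.68224 / 0.31924 = 2.13705
The risk among the exposed is 2.14 times that among the unexposed.

2.137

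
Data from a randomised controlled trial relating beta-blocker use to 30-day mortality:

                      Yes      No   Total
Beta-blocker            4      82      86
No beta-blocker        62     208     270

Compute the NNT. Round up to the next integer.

6

Risk in treated group = 4/86 = 0.04651; risk in control = 62/270 = 0.22963.
Absolute risk reduction = 0.22963 − 0.04651 = 0.18312
NNT = 1 / ARR = 1 / 0.18312 = 5.461 → round up → 6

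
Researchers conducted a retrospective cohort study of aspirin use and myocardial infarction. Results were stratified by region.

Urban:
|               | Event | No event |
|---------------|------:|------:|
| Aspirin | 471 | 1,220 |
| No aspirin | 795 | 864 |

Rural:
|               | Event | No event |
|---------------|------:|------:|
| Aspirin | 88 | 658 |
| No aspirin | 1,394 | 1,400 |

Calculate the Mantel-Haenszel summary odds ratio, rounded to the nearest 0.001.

0.285

OR_MH = Σ(aᵢdᵢ/nᵢ) / Σ(bᵢcᵢ/nᵢ), where nᵢ is the stratum total.
Stratum 1 (Urban): n = 3350; a·d/n = 471·864/3350 = 121.4758; b·c/n = 1220·795/3350 = 289.5224
Stratum 2 (Rural): n = 3540; a·d/n = 88·1400/3540 = 34.8023; b·c/n = 658·1394/3540 = 259.1107
OR_MH = (121.4758 + 34.8023) / (289.5224 + 259.1107) = 156.2781 / 548.6331 = 0.28485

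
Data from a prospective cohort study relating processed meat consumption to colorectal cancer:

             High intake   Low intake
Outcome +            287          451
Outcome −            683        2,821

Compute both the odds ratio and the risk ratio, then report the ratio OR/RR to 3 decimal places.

1.224

Reading the table with exposure as columns: a = 287 (High intake, case), b = 683 (High intake, non-case), c = 451 (Low intake, case), d = 2821.
OR = (287·2821)/(683·451) = 809627/308033 = 2.62838
Risk in exposed = 287/970 = 0.29588; risk in unexposed = 451/3272 = 0.13784; RR = 2.14658
OR/RR = 2.62838 / 2.14658 = 1.22445
The outcome is not rare, so the OR lies further from 1 than the RR.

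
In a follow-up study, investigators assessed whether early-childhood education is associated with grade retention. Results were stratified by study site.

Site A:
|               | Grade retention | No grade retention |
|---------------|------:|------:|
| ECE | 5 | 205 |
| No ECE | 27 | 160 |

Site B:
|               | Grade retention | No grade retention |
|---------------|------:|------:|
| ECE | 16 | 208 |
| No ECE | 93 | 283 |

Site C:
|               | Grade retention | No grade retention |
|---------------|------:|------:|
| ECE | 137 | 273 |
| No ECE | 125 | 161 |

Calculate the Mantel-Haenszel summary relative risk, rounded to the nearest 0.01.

0.56

RR_MH = Σ(aᵢ·n₀ᵢ/nᵢ) / Σ(cᵢ·n₁ᵢ/nᵢ), with n₁ᵢ = aᵢ+bᵢ (exposed), n₀ᵢ = cᵢ+dᵢ (unexposed), nᵢ = n₁ᵢ+n₀ᵢ.
Stratum 1 (Site A): n₁ = 210, n₀ = 187, n = 397; a·n₀/n = 5·187/397 = 2.3552; c·n₁/n = 27·210/397 = 14.2821
Stratum 2 (Site B): n₁ = 224, n₀ = 376, n = 600; a·n₀/n = 16·376/600 = 10.0267; c·n₁/n = 93·224/600 = 34.7200
Stratum 3 (Site C): n₁ = 410, n₀ = 286, n = 696; a·n₀/n = 137·286/696 = 56.2960; c·n₁/n = 125·410/696 = 73.6351
RR_MH = (2.3552 + 10.0267 + 56.2960) / (14.2821 + 34.7200 + 73.6351) = 68.6778 / 122.6372 = 0.56001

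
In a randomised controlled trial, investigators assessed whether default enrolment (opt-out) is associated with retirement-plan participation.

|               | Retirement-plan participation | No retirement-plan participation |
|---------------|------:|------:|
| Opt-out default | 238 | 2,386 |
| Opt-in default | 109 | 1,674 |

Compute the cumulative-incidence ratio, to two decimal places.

Cells: a = 238, b = 2386, c = 109, d = 1674.
Risk in exposed = 238/2624 = 0.09070; risk in unexposed = 109/1783 = 0.06113.
RR = 0.09070 / 0.06113 = 1.48367
The risk among the exposed is 1.48 times that among the unexposed.

1.48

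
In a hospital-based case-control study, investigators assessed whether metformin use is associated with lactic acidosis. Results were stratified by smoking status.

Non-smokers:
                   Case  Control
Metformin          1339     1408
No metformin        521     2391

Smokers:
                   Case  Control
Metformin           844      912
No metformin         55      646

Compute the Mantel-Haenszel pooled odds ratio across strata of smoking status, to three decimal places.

5.249

OR_MH = Σ(aᵢdᵢ/nᵢ) / Σ(bᵢcᵢ/nᵢ), where nᵢ is the stratum total.
Stratum 1 (Non-smokers): n = 5659; a·d/n = 1339·2391/5659 = 565.7447; b·c/n = 1408·521/5659 = 129.6286
Stratum 2 (Smokers): n = 2457; a·d/n = 844·646/2457 = 221.9064; b·c/n = 912·55/2457 = 20.4151
OR_MH = (565.7447 + 221.9064) / (129.6286 + 20.4151) = 787.6510 / 150.0437 = 5.24948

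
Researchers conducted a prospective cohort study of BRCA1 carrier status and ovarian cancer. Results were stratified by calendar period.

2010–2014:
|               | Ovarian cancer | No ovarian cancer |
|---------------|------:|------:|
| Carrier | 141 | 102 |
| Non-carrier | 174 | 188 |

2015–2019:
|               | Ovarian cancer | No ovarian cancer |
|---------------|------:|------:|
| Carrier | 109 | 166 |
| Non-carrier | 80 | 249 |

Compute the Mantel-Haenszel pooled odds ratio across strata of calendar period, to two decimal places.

1.73

OR_MH = Σ(aᵢdᵢ/nᵢ) / Σ(bᵢcᵢ/nᵢ), where nᵢ is the stratum total.
Stratum 1 (2010–2014): n = 605; a·d/n = 141·188/605 = 43.8149; b·c/n = 102·174/605 = 29.3355
Stratum 2 (2015–2019): n = 604; a·d/n = 109·249/604 = 44.9354; b·c/n = 166·80/604 = 21.9868
OR_MH = (43.8149 + 44.9354) / (29.3355 + 21.9868) = 88.7503 / 51.3223 = 1.72927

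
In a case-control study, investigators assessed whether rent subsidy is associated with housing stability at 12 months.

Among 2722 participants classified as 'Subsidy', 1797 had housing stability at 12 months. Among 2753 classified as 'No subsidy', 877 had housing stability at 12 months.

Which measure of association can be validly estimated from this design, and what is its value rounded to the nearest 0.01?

From the description: a = 1797, b = 925, c = 877, d = 1876.
This is a case-control study: participants were sampled on outcome status, so risks in the source population cannot be estimated directly — relative risk is not valid here. The odds ratio is the appropriate measure.
OR = (a·d)/(b·c) = (1797 × 1876) / (925 × 877) = 3371172 / 811225 = 4.15566

4.16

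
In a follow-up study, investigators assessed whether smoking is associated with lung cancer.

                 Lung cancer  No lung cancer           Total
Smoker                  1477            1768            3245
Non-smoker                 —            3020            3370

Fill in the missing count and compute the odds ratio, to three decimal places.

7.208

The missing cell is in the unexposed row: 3370 − 3020 = 350.
So a = 1477, b = 1768, c = 350, d = 3020.
OR = (a·d)/(b·c) = (1477 × 3020) / (1768 × 350) = 4460540 / 618800 = 7.20837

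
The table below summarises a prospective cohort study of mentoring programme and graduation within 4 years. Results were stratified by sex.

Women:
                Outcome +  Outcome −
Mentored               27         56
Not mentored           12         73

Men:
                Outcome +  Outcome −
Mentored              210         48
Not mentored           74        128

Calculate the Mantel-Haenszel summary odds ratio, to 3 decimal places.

OR_MH = Σ(aᵢdᵢ/nᵢ) / Σ(bᵢcᵢ/nᵢ), where nᵢ is the stratum total.
Stratum 1 (Women): n = 168; a·d/n = 27·73/168 = 11.7321; b·c/n = 56·12/168 = 4.0000
Stratum 2 (Men): n = 460; a·d/n = 210·128/460 = 58.4348; b·c/n = 48·74/460 = 7.7217
OR_MH = (11.7321 + 58.4348) / (4.0000 + 7.7217) = 70.1669 / 11.7217 = 5.98605

5.986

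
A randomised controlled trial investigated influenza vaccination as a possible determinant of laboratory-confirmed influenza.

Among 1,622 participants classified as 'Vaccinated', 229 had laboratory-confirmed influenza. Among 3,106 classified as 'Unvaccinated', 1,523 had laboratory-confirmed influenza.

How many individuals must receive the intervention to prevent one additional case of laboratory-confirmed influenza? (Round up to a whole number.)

3

Risk in treated group = 229/1622 = 0.14118; risk in control = 1523/3106 = 0.49034.
Absolute risk reduction = 0.49034 − 0.14118 = 0.34916
NNT = 1 / ARR = 1 / 0.34916 = 2.864 → round up → 3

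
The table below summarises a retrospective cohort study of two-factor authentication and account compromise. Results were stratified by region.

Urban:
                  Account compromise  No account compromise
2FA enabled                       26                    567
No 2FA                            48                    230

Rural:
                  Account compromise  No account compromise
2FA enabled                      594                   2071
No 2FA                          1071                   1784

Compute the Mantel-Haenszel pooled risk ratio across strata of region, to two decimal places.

RR_MH = Σ(aᵢ·n₀ᵢ/nᵢ) / Σ(cᵢ·n₁ᵢ/nᵢ), with n₁ᵢ = aᵢ+bᵢ (exposed), n₀ᵢ = cᵢ+dᵢ (unexposed), nᵢ = n₁ᵢ+n₀ᵢ.
Stratum 1 (Urban): n₁ = 593, n₀ = 278, n = 871; a·n₀/n = 26·278/871 = 8.2985; c·n₁/n = 48·593/871 = 32.6797
Stratum 2 (Rural): n₁ = 2665, n₀ = 2855, n = 5520; a·n₀/n = 594·2855/5520 = 307.2228; c·n₁/n = 1071·2665/5520 = 517.0679
RR_MH = (8.2985 + 307.2228) / (32.6797 + 517.0679) = 315.5213 / 549.7476 = 0.57394

0.57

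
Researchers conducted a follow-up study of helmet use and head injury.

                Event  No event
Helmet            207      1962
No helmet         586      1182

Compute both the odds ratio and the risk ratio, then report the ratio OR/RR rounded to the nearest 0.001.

Cells: a = 207, b = 1962, c = 586, d = 1182.
OR = (207·1182)/(1962·586) = 244674/1149732 = 0.21281
Risk in exposed = 207/2169 = 0.09544; risk in unexposed = 586/1768 = 0.33145; RR = 0.28794
OR/RR = 0.21281 / 0.28794 = 0.73909
The outcome is not rare, so the OR lies further from 1 than the RR.

0.739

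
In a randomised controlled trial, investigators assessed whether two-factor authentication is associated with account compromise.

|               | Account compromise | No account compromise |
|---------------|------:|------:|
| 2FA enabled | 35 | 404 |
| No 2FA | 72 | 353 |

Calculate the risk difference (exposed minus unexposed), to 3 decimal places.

-0.090

Cells: a = 35, b = 404, c = 72, d = 353.
Risk in exposed = 35/439 = 0.079727; risk in unexposed = 72/425 = 0.169412.
Risk difference = 0.079727 − 0.169412 = -0.089685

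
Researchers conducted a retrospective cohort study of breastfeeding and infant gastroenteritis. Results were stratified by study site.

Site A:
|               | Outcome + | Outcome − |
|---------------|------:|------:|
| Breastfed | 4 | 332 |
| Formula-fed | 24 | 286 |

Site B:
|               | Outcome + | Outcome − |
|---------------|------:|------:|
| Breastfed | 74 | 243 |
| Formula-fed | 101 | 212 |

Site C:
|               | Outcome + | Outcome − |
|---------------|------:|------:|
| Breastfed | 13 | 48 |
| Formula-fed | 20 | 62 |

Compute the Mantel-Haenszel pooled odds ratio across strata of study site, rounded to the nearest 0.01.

0.56

OR_MH = Σ(aᵢdᵢ/nᵢ) / Σ(bᵢcᵢ/nᵢ), where nᵢ is the stratum total.
Stratum 1 (Site A): n = 646; a·d/n = 4·286/646 = 1.7709; b·c/n = 332·24/646 = 12.3344
Stratum 2 (Site B): n = 630; a·d/n = 74·212/630 = 24.9016; b·c/n = 243·101/630 = 38.9571
Stratum 3 (Site C): n = 143; a·d/n = 13·62/143 = 5.6364; b·c/n = 48·20/143 = 6.7133
OR_MH = (1.7709 + 24.9016 + 5.6364) / (12.3344 + 38.9571 + 6.7133) = 32.3088 / 58.0048 = 0.55700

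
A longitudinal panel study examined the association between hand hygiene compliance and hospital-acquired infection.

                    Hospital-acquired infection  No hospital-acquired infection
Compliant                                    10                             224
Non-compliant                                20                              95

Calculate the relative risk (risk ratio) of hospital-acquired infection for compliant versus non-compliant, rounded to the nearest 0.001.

0.246

Cells: a = 10, b = 224, c = 20, d = 95.
Risk in exposed = 10/234 = 0.04274; risk in unexposed = 20/115 = 0.17391.
RR = 0.04274 / 0.17391 = 0.24573
The risk is 75% lower among the exposed than among the unexposed.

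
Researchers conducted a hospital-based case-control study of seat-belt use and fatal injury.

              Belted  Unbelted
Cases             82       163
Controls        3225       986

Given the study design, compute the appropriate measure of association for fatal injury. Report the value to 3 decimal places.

Reading the table with exposure as columns: a = 82 (Belted, case), b = 3225 (Belted, non-case), c = 163 (Unbelted, case), d = 986.
This is a hospital-based case-control study: participants were sampled on outcome status, so risks in the source population cannot be estimated directly — relative risk is not valid here. The odds ratio is the appropriate measure.
OR = (a·d)/(b·c) = (82 × 986) / (3225 × 163) = 80852 / 525675 = 0.15381

0.154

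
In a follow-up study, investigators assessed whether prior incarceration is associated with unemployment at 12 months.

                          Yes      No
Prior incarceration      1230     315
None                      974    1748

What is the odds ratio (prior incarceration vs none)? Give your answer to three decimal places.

7.008

Cells: a = 1230, b = 315, c = 974, d = 1748.
OR = (a·d)/(b·c) = (1230 × 1748) / (315 × 974) = 2150040 / 306810 = 7.00772
The odds of unemployment at 12 months are about 7.01 times as high in the prior incarceration group.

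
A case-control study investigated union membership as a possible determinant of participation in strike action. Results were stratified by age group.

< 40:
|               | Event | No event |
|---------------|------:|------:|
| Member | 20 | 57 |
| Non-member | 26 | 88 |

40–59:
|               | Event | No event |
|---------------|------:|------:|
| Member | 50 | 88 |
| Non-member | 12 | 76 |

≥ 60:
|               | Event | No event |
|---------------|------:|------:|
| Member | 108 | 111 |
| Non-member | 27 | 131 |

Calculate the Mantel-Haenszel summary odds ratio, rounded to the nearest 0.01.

3.12

OR_MH = Σ(aᵢdᵢ/nᵢ) / Σ(bᵢcᵢ/nᵢ), where nᵢ is the stratum total.
Stratum 1 (< 40): n = 191; a·d/n = 20·88/191 = 9.2147; b·c/n = 57·26/191 = 7.7592
Stratum 2 (40–59): n = 226; a·d/n = 50·76/226 = 16.8142; b·c/n = 88·12/226 = 4.6726
Stratum 3 (≥ 60): n = 377; a·d/n = 108·131/377 = 37.5279; b·c/n = 111·27/377 = 7.9496
OR_MH = (9.2147 + 16.8142 + 37.5279) / (7.7592 + 4.6726 + 7.9496) = 63.5567 / 20.3813 = 3.11838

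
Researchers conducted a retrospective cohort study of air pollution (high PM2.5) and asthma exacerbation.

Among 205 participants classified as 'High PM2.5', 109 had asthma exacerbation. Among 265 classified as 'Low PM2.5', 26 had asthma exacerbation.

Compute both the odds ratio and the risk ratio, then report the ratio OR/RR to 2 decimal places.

From the description: a = 109, b = 96, c = 26, d = 239.
OR = (109·239)/(96·26) = 26051/2496 = 10.43710
Risk in exposed = 109/205 = 0.53171; risk in unexposed = 26/265 = 0.09811; RR = 5.41932
OR/RR = 10.43710 / 5.41932 = 1.92590
The outcome is not rare, so the OR lies further from 1 than the RR.

1.93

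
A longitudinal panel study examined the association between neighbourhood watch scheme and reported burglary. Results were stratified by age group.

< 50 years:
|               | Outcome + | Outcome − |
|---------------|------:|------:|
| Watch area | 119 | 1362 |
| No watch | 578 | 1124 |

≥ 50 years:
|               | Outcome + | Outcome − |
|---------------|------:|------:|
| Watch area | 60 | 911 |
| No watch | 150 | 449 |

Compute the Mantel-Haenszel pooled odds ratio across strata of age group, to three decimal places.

OR_MH = Σ(aᵢdᵢ/nᵢ) / Σ(bᵢcᵢ/nᵢ), where nᵢ is the stratum total.
Stratum 1 (< 50 years): n = 3183; a·d/n = 119·1124/3183 = 42.0220; b·c/n = 1362·578/3183 = 247.3252
Stratum 2 (≥ 50 years): n = 1570; a·d/n = 60·449/1570 = 17.1592; b·c/n = 911·150/1570 = 87.0382
OR_MH = (42.0220 + 17.1592) / (247.3252 + 87.0382) = 59.1812 / 334.3634 = 0.17700

0.177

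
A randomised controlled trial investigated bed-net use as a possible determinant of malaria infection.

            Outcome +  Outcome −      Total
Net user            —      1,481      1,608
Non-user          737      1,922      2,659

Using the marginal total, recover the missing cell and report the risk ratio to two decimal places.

0.28

The missing cell is in the exposed row: 1608 − 1481 = 127.
So a = 127, b = 1481, c = 737, d = 1922.
RR = [a/(a+b)] / [c/(c+d)] = (127/1608) / (737/2659) = 0.07898/0.27717 = 0.28495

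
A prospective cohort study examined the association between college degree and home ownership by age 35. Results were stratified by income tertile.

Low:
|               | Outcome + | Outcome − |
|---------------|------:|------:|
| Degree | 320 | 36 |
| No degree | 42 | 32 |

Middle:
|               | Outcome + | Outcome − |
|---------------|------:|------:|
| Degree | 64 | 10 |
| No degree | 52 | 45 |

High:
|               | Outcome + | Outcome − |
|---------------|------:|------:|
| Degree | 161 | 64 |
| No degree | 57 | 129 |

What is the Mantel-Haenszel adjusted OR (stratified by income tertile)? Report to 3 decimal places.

5.909

OR_MH = Σ(aᵢdᵢ/nᵢ) / Σ(bᵢcᵢ/nᵢ), where nᵢ is the stratum total.
Stratum 1 (Low): n = 430; a·d/n = 320·32/430 = 23.8140; b·c/n = 36·42/430 = 3.5163
Stratum 2 (Middle): n = 171; a·d/n = 64·45/171 = 16.8421; b·c/n = 10·52/171 = 3.0409
Stratum 3 (High): n = 411; a·d/n = 161·129/411 = 50.5328; b·c/n = 64·57/411 = 8.8759
OR_MH = (23.8140 + 16.8421 + 50.5328) / (3.5163 + 3.0409 + 8.8759) = 91.1889 / 15.4331 = 5.90865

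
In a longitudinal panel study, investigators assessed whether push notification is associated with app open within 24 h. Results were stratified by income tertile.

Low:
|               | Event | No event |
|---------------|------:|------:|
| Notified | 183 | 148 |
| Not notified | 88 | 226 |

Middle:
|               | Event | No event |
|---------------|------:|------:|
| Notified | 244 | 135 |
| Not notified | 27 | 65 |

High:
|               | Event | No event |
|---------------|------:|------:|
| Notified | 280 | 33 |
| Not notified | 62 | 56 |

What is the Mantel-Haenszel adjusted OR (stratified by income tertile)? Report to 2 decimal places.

4.11

OR_MH = Σ(aᵢdᵢ/nᵢ) / Σ(bᵢcᵢ/nᵢ), where nᵢ is the stratum total.
Stratum 1 (Low): n = 645; a·d/n = 183·226/645 = 64.1209; b·c/n = 148·88/645 = 20.1922
Stratum 2 (Middle): n = 471; a·d/n = 244·65/471 = 33.6730; b·c/n = 135·27/471 = 7.7389
Stratum 3 (High): n = 431; a·d/n = 280·56/431 = 36.3805; b·c/n = 33·62/431 = 4.7471
OR_MH = (64.1209 + 33.6730 + 36.3805) / (20.1922 + 7.7389 + 4.7471) = 134.1745 / 32.6782 = 4.10593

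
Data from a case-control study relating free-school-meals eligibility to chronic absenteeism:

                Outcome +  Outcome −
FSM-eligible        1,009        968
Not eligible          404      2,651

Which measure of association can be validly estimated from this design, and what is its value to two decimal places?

Cells: a = 1009, b = 968, c = 404, d = 2651.
This is a case-control study: participants were sampled on outcome status, so risks in the source population cannot be estimated directly — relative risk is not valid here. The odds ratio is the appropriate measure.
OR = (a·d)/(b·c) = (1009 × 2651) / (968 × 404) = 2674859 / 391072 = 6.83981

6.84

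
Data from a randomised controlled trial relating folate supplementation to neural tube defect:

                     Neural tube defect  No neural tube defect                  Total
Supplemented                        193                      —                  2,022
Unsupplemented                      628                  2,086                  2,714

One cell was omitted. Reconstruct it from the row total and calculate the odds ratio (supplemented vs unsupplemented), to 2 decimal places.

The missing cell is in the exposed row: 2022 − 193 = 1829.
So a = 193, b = 1829, c = 628, d = 2086.
OR = (a·d)/(b·c) = (193 × 2086) / (1829 × 628) = 402598 / 1148612 = 0.35051

0.35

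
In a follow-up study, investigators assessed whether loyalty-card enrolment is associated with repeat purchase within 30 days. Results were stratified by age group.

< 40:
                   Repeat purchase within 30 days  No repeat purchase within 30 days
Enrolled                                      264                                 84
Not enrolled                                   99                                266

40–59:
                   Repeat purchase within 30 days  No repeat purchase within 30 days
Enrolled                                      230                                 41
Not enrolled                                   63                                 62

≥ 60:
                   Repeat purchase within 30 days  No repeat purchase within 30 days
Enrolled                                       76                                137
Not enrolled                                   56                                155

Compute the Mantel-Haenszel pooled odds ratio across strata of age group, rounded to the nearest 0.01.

OR_MH = Σ(aᵢdᵢ/nᵢ) / Σ(bᵢcᵢ/nᵢ), where nᵢ is the stratum total.
Stratum 1 (< 40): n = 713; a·d/n = 264·266/713 = 98.4909; b·c/n = 84·99/713 = 11.6634
Stratum 2 (40–59): n = 396; a·d/n = 230·62/396 = 36.0101; b·c/n = 41·63/396 = 6.5227
Stratum 3 (≥ 60): n = 424; a·d/n = 76·155/424 = 27.7830; b·c/n = 137·56/424 = 18.0943
OR_MH = (98.4909 + 36.0101 + 27.7830) / (11.6634 + 6.5227 + 18.0943) = 162.2840 / 36.2805 = 4.47304

4.47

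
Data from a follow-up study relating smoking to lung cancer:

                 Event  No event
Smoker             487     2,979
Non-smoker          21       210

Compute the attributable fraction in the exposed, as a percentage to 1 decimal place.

Cells: a = 487, b = 2979, c = 21, d = 210.
Risk in exposed = 487/3466 = 0.14051; risk in unexposed = 21/231 = 0.09091.
RR = 0.14051/0.09091 = 1.54559
AR% = (RR − 1)/RR × 100 = (1.54559 − 1)/1.54559 × 100 = 35.2996%

35.3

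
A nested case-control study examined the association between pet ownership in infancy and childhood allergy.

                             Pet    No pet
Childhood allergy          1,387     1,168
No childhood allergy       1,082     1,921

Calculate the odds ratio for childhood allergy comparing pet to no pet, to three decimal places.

Reading the table with exposure as columns: a = 1387 (Pet, case), b = 1082 (Pet, non-case), c = 1168 (No pet, case), d = 1921.
OR = (a·d)/(b·c) = (1387 × 1921) / (1082 × 1168) = 2664427 / 1263776 = 2.10831
The odds of childhood allergy are about 2.11 times as high in the pet group.

2.108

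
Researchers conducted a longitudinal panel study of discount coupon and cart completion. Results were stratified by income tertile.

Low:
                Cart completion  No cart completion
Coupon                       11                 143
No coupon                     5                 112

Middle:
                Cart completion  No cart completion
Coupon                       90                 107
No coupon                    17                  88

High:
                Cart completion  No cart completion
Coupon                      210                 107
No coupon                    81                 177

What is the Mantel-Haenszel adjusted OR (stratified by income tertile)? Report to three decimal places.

4.020

OR_MH = Σ(aᵢdᵢ/nᵢ) / Σ(bᵢcᵢ/nᵢ), where nᵢ is the stratum total.
Stratum 1 (Low): n = 271; a·d/n = 11·112/271 = 4.5461; b·c/n = 143·5/271 = 2.6384
Stratum 2 (Middle): n = 302; a·d/n = 90·88/302 = 26.2252; b·c/n = 107·17/302 = 6.0232
Stratum 3 (High): n = 575; a·d/n = 210·177/575 = 64.6435; b·c/n = 107·81/575 = 15.0730
OR_MH = (4.5461 + 26.2252 + 64.6435) / (2.6384 + 6.0232 + 15.0730) = 95.4148 / 23.7346 = 4.02007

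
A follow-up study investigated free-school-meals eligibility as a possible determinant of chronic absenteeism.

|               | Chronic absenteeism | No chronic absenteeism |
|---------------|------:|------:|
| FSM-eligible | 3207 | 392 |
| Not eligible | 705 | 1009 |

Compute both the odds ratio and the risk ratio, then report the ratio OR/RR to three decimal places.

Cells: a = 3207, b = 392, c = 705, d = 1009.
OR = (3207·1009)/(392·705) = 3235863/276360 = 11.70887
Risk in exposed = 3207/3599 = 0.89108; risk in unexposed = 705/1714 = 0.41132; RR = 2.16640
OR/RR = 11.70887 / 2.16640 = 5.40476
The outcome is not rare, so the OR lies further from 1 than the RR.

5.405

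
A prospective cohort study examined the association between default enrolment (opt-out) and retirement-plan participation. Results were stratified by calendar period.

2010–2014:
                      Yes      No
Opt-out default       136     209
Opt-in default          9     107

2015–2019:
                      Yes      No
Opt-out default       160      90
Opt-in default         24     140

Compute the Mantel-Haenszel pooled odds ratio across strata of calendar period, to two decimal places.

OR_MH = Σ(aᵢdᵢ/nᵢ) / Σ(bᵢcᵢ/nᵢ), where nᵢ is the stratum total.
Stratum 1 (2010–2014): n = 461; a·d/n = 136·107/461 = 31.5662; b·c/n = 209·9/461 = 4.0803
Stratum 2 (2015–2019): n = 414; a·d/n = 160·140/414 = 54.1063; b·c/n = 90·24/414 = 5.2174
OR_MH = (31.5662 + 54.1063) / (4.0803 + 5.2174) = 85.6724 / 9.2977 = 9.21442

9.21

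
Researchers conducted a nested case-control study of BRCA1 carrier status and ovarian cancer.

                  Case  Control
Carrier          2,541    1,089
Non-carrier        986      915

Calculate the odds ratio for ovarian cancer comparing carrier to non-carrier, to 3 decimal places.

Cells: a = 2541, b = 1089, c = 986, d = 915.
OR = (a·d)/(b·c) = (2541 × 915) / (1089 × 986) = 2325015 / 1073754 = 2.16531
The odds of ovarian cancer are about 2.17 times as high in the carrier group.

2.165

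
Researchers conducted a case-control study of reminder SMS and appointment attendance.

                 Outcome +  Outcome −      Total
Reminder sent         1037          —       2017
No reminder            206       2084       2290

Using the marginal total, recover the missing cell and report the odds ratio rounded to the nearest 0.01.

The missing cell is in the exposed row: 2017 − 1037 = 980.
So a = 1037, b = 980, c = 206, d = 2084.
OR = (a·d)/(b·c) = (1037 × 2084) / (980 × 206) = 2161108 / 201880 = 10.70491

10.70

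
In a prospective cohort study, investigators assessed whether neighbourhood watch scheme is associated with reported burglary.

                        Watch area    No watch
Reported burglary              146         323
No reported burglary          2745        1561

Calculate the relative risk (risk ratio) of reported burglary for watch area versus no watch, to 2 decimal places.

0.29

Reading the table with exposure as columns: a = 146 (Watch area, case), b = 2745 (Watch area, non-case), c = 323 (No watch, case), d = 1561.
Risk in exposed = 146/2891 = 0.05050; risk in unexposed = 323/1884 = 0.17144.
RR = 0.05050 / 0.17144 = 0.29457
The risk is 71% lower among the exposed than among the unexposed.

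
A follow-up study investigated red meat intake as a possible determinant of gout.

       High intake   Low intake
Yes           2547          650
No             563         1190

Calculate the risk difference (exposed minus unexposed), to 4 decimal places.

Reading the table with exposure as columns: a = 2547 (High intake, case), b = 563 (High intake, non-case), c = 650 (Low intake, case), d = 1190.
Risk in exposed = 2547/3110 = 0.818971; risk in unexposed = 650/1840 = 0.353261.
Risk difference = 0.818971 − 0.353261 = 0.465710

0.4657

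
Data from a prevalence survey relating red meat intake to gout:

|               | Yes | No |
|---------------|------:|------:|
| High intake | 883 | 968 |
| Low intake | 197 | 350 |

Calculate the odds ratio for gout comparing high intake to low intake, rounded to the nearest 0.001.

Cells: a = 883, b = 968, c = 197, d = 350.
OR = (a·d)/(b·c) = (883 × 350) / (968 × 197) = 309050 / 190696 = 1.62064
The odds of gout are about 1.62 times as high in the high intake group.

1.621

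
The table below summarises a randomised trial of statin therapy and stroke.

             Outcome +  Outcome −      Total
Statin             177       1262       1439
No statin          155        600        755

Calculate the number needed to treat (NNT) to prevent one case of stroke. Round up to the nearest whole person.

Risk in treated group = 177/1439 = 0.12300; risk in control = 155/755 = 0.20530.
Absolute risk reduction = 0.20530 − 0.12300 = 0.08230
NNT = 1 / ARR = 1 / 0.08230 = 12.151 → round up → 13

13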